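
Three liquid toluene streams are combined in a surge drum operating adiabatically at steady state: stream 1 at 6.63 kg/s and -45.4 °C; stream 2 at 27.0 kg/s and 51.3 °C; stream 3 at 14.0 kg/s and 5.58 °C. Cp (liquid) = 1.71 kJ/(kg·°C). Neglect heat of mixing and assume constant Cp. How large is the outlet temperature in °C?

Adiabatic, steady state ⇒ Σ ṁᵢCp,ᵢ(T_out − Tᵢ) = 0
T_out = Σ ṁᵢCp,ᵢTᵢ / Σ ṁᵢCp,ᵢ
      = 1987.4 / 81.447 = 24.401 °C

T_out = 24.4 °C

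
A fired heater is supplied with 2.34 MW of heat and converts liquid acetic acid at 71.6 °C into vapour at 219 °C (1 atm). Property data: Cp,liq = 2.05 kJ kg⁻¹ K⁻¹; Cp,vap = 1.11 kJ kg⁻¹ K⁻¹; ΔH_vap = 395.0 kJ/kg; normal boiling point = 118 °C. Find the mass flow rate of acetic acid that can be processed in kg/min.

ṁ = 233 kg/min

Δh = 2.05×(118−71.6) + 395.0 + 1.11×(219−118) = 602.23 kJ/kg
Q = 2.34 MW = 2340 kJ/s = 140400 kJ/min
ṁ = Q/Δh = 140400 / 602.23 = 233.13 kg/min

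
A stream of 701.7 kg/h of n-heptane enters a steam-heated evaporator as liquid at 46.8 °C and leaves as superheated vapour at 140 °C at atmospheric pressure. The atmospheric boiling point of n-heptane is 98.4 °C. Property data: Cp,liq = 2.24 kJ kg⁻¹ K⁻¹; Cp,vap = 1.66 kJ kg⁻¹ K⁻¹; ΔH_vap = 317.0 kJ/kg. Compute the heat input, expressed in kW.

liquid 46.8→98.4 °C: 115.58 kJ/kg
vaporisation at 98.4 °C: 317 kJ/kg
vapour 98.4→140 °C: 69.056 kJ/kg
Δh = 115.58 + 317 + 69.056 = 501.64 kJ/kg
Q = ṁ·Δh = 701.7 kg/h × 501.64 kJ/kg = 352000 kJ/h
|Q| = 97.778 kW

Q = 97.8 kW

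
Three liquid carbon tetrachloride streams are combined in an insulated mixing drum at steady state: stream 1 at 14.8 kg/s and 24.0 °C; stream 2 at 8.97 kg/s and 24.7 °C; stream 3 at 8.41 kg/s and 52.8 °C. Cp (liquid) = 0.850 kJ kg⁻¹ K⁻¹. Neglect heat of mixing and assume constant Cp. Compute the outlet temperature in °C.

Adiabatic, steady state ⇒ Σ ṁᵢCp,ᵢ(T_out − Tᵢ) = 0
Σ ṁᵢCp,ᵢTᵢ = 14.8×0.850×24.0 + 8.97×0.850×24.7 + 8.41×0.850×52.8 = 867.69
Σ ṁᵢCp,ᵢ = 14.8×0.850 + 8.97×0.850 + 8.41×0.850 = 27.353
T_out = 867.69 / 27.353 = 31.722 °C

T_out = 31.7 °C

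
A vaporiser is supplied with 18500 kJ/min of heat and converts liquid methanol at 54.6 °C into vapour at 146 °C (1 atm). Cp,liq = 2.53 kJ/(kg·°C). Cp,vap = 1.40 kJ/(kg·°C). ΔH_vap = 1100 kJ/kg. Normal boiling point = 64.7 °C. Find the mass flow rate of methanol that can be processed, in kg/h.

Δh = 2.53×(64.7−54.6) + 1100 + 1.40×(146−64.7) = 1239.4 kJ/kg
Q = 18500 kJ/min = 308.33 kJ/s = 1.11e+06 kJ/h
ṁ = Q/Δh = 1.11e+06 / 1239.4 = 895.61 kg/h

ṁ = 896 kg/h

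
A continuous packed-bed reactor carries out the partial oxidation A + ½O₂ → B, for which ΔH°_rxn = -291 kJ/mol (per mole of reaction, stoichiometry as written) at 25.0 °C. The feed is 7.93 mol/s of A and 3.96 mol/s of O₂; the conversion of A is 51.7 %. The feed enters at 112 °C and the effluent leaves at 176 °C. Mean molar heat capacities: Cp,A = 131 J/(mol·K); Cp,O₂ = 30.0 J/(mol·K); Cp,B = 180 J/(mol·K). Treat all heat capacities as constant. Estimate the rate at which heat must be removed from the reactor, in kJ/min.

Extent of reaction ξ = 0.517 × 7.93 = 4.0998 mol/s
Reaction term: ξ·ΔH°_rxn = 4.0998 × -291 = -1193 kJ/s
Sensible, feed 112→25 °C: -100.71 kJ/s
Outlet flows (mol/s): A 3.8302, O₂ 1.9101, B 4.0998
Sensible, products 25→176 °C: 195.85 kJ/s
Q = ΔH = -1097.9 kJ/s = -1097.9 kW
Heat removed = 65874 kJ/min

Q_out = 65900 kJ/min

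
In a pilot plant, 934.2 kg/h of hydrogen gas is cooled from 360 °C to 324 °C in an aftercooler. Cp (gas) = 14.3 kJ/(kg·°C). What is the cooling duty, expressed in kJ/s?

Q = ṁ·Cp·ΔT = 934.2 × 14.3 × (324 − 360) = -480930 kJ/h
Converting: 480930 / 3600 s = 133.59 kW

Q_c = 134 kJ/s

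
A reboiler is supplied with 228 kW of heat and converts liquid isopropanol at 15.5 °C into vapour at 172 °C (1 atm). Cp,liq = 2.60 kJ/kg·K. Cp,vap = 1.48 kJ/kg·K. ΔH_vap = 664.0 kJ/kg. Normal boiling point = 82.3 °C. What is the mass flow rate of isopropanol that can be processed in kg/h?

ṁ = 846 kg/h

Δh = 2.60×(82.3−15.5) + 664.0 + 1.48×(172−82.3) = 970.44 kJ/kg
Q = 228 kW = 228 kJ/s = 820800 kJ/h
ṁ = Q/Δh = 820800 / 970.44 = 845.81 kg/h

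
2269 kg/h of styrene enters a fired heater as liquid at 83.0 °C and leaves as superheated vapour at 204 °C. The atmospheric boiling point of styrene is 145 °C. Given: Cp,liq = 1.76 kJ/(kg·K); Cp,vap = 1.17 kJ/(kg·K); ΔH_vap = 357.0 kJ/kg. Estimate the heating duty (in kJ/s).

liquid 83.0→145 °C: 109.12 kJ/kg
vaporisation at 145 °C: 357 kJ/kg
vapour 145→204 °C: 69.03 kJ/kg
Δh = 109.12 + 357 + 69.03 = 535.15 kJ/kg
Q = ṁ·Δh = 2269 kg/h × 535.15 kJ/kg = 1.2143e+06 kJ/h
|Q| = 337.29 kW

Q = 337 kJ/s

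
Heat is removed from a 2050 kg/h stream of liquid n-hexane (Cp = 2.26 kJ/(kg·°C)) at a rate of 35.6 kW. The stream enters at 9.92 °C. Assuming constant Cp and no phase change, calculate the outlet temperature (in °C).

Q = 35.6 kW = 128160 kJ/h
ΔT = Q/(ṁ·Cp) = 128160/(2050×2.26) = 27.662 K
T_out = 9.92 − 27.662 = -17.742 °C

T_out = -17.7 °C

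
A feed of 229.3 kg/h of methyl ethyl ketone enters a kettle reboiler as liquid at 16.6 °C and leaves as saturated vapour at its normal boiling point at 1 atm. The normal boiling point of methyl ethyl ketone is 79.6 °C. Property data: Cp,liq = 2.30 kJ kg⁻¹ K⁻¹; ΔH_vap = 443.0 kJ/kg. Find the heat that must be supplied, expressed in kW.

liquid 16.6→79.6 °C: 144.9 kJ/kg
vaporisation at 79.6 °C: 443 kJ/kg
Δh = 144.9 + 443 = 587.9 kJ/kg
Q = ṁ·Δh = 229.3 kg/h × 587.9 kJ/kg = 134810 kJ/h
|Q| = 37.446 kW

Q = 37.4 kW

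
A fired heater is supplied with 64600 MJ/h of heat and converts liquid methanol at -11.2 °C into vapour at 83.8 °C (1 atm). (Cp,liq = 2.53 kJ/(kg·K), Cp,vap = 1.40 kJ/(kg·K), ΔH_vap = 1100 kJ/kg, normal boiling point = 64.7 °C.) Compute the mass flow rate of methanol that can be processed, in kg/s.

Δh = 2.53×(64.7−-11.2) + 1100 + 1.40×(83.8−64.7) = 1318.8 kJ/kg
Q = 64600 MJ/h = 17944 kJ/s = 17944 kJ/s
ṁ = Q/Δh = 17944 / 1318.8 = 13.607 kg/s

ṁ = 13.6 kg/s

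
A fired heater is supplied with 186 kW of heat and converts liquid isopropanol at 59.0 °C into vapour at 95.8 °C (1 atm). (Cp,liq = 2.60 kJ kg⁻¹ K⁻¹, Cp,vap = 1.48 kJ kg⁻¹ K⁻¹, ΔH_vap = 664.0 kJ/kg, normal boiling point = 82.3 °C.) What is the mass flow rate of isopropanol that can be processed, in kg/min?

ṁ = 15.0 kg/min

Δh = 2.60×(82.3−59.0) + 664.0 + 1.48×(95.8−82.3) = 744.56 kJ/kg
Q = 186 kW = 186 kJ/s = 11160 kJ/min
ṁ = Q/Δh = 11160 / 744.56 = 14.989 kg/min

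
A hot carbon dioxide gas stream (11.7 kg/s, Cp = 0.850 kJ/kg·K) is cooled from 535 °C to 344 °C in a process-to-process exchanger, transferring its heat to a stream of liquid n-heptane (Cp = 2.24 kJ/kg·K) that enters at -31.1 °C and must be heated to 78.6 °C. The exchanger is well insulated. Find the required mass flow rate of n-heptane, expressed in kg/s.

ṁ_c = 7.73 kg/s

Heat released by hot stream: Q = 11.7 × 0.850 × (535 − 344) = 1899.5 kJ/s
Energy balance on cold side (adiabatic exchanger): Q = ṁ_c·Cp_c·(T_c,out − T_c,in)
ṁ_c = 1899.5 / [2.24 × (78.6 − -31.1)] = 7.7301 kg/s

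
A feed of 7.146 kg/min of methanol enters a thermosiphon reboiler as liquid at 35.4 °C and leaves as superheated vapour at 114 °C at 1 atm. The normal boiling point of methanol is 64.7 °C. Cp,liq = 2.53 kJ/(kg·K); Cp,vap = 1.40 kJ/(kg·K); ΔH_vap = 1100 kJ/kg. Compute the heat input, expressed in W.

Q = 148000 W

liquid 35.4→64.7 °C: 74.129 kJ/kg
vaporisation at 64.7 °C: 1100 kJ/kg
vapour 64.7→114 °C: 69.02 kJ/kg
Δh = 74.129 + 1100 + 69.02 = 1243.1 kJ/kg
Q = ṁ·Δh = 7.146 kg/min × 1243.1 kJ/kg = 8883.5 kJ/min
|Q| = 148.06 kW = 148060 W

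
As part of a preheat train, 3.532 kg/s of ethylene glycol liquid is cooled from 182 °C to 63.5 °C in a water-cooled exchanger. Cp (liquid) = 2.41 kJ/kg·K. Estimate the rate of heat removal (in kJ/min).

Q_c = 60500 kJ/min

Q = ṁ·Cp·ΔT = 3.532 × 2.41 × (63.5 − 182) = -1008.7 kJ/s
Cooling duty = 60521 kJ/min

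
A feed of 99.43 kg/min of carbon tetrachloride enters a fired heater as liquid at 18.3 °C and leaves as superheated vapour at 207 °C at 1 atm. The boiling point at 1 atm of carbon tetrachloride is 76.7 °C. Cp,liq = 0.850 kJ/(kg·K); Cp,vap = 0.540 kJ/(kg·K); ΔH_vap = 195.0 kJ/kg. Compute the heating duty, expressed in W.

liquid 18.3→76.7 °C: 49.64 kJ/kg
vaporisation at 76.7 °C: 195 kJ/kg
vapour 76.7→207 °C: 70.362 kJ/kg
Δh = 49.64 + 195 + 70.362 = 315 kJ/kg
Q = ṁ·Δh = 99.43 kg/min × 315 kJ/kg = 31321 kJ/min
|Q| = 522.01 kW = 522010 W

Q = 522000 W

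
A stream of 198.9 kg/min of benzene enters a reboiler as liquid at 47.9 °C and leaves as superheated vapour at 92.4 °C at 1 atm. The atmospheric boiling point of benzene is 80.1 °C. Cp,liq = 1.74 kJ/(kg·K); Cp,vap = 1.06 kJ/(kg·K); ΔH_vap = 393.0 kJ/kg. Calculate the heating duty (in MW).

liquid 47.9→80.1 °C: 56.028 kJ/kg
vaporisation at 80.1 °C: 393 kJ/kg
vapour 80.1→92.4 °C: 13.038 kJ/kg
Δh = 56.028 + 393 + 13.038 = 462.07 kJ/kg
Q = ṁ·Δh = 198.9 kg/min × 462.07 kJ/kg = 91905 kJ/min
|Q| = 1531.7 kW = 1.5317 MW

Q = 1.53 MW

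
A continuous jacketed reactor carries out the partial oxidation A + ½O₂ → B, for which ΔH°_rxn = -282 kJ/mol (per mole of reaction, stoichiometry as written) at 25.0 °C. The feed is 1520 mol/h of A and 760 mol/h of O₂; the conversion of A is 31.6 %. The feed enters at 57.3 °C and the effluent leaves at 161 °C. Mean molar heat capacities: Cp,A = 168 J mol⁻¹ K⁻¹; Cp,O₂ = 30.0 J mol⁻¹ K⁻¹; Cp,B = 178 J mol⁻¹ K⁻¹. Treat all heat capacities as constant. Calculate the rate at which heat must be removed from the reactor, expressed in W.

Extent of reaction ξ = 0.316 × 1520 = 480.32 mol/h
Reaction term: ξ·ΔH°_rxn = 480.32 × -282 = -135450 kJ/h
Sensible, feed 57.3→25 °C: -8984.6 kJ/h
Outlet flows (mol/h): A 1039.7, O₂ 519.84, B 480.32
Sensible, products 25→161 °C: 37503 kJ/h
Q = ΔH = -106930 kJ/h = -29.703 kW
Heat removed = 29703 W

Q_out = 29700 W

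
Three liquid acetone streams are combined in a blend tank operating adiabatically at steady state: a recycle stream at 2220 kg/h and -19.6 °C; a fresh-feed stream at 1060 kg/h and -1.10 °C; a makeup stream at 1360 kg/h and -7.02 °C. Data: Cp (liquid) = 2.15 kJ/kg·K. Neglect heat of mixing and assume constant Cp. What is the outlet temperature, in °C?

T_out = -11.7 °C

No heat crosses the boundary, so H_out = H_in.
Σ ṁᵢCp,ᵢTᵢ = 2220×2.15×-19.6 + 1060×2.15×-1.10 + 1360×2.15×-7.02 = -116580
Σ ṁᵢCp,ᵢ = 2220×2.15 + 1060×2.15 + 1360×2.15 = 9976
T_out = -116580 / 9976 = -11.686 °C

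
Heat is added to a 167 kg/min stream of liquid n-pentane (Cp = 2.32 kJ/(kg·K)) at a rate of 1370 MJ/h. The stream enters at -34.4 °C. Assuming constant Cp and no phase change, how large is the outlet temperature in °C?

Q = 1370 MJ/h = 22833 kJ/min
ΔT = Q/(ṁ·Cp) = 22833/(167×2.32) = 58.934 K
T_out = -34.4 + 58.934 = 24.534 °C

T_out = 24.5 °C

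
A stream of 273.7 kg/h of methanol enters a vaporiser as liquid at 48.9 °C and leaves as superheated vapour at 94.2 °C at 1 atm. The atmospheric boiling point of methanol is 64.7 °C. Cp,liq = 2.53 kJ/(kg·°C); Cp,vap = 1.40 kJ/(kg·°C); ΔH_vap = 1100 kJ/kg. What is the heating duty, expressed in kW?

liquid 48.9→64.7 °C: 39.974 kJ/kg
vaporisation at 64.7 °C: 1100 kJ/kg
vapour 64.7→94.2 °C: 41.3 kJ/kg
Δh = 39.974 + 1100 + 41.3 = 1181.3 kJ/kg
Q = ṁ·Δh = 273.7 kg/h × 1181.3 kJ/kg = 323310 kJ/h
|Q| = 89.81 kW

Q = 89.8 kW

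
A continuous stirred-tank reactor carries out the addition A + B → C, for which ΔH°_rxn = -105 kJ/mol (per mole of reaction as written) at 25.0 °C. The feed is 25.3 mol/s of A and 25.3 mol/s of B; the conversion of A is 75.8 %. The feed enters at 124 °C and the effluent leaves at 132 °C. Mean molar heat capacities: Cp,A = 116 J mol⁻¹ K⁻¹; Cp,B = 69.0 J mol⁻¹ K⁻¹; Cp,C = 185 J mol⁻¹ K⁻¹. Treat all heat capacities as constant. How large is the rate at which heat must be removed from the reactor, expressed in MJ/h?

Extent of reaction ξ = 0.758 × 25.3 = 19.177 mol/s
Reaction term: ξ·ΔH°_rxn = 19.177 × -105 = -2013.6 kJ/s
Sensible, feed 124→25 °C: -463.37 kJ/s
Outlet flows (mol/s): A 6.1226, B 6.1226, C 19.177
Sensible, products 25→132 °C: 500.81 kJ/s
Q = ΔH = -1976.2 kJ/s = -1976.2 kW
Heat removed = 7114.3 MJ/h

Q_out = 7110 MJ/h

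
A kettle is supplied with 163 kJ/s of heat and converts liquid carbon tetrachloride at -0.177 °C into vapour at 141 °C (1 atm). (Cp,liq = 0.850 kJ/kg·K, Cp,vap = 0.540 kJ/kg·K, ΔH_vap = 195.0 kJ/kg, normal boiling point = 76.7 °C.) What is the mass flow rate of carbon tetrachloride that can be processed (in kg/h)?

Δh = 0.850×(76.7−-0.177) + 195.0 + 0.540×(141−76.7) = 295.07 kJ/kg
Q = 163 kJ/s = 163 kJ/s = 586800 kJ/h
ṁ = Q/Δh = 586800 / 295.07 = 1988.7 kg/h

ṁ = 1990 kg/h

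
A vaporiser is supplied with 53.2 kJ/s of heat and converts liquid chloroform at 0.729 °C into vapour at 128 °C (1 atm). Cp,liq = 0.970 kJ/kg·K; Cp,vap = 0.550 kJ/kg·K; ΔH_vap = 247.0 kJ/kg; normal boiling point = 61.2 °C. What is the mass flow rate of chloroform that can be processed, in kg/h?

Δh = 0.970×(61.2−0.729) + 247.0 + 0.550×(128−61.2) = 342.4 kJ/kg
Q = 53.2 kJ/s = 53.2 kJ/s = 191520 kJ/h
ṁ = Q/Δh = 191520 / 342.4 = 559.35 kg/h

ṁ = 559 kg/h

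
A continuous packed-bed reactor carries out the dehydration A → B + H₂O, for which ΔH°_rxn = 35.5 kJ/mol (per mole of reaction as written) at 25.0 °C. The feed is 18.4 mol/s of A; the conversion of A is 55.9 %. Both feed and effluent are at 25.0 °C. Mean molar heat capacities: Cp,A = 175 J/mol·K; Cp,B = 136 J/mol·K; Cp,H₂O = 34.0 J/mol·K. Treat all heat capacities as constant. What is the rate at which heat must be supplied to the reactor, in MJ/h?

Q_in = 1310 MJ/h

Extent of reaction ξ = 0.559 × 18.4 = 10.286 mol/s
Reaction term: ξ·ΔH°_rxn = 10.286 × 35.5 = 365.14 kJ/s
Q = ΔH = 365.14 kJ/s = 365.14 kW
Heat supplied = 1314.5 MJ/h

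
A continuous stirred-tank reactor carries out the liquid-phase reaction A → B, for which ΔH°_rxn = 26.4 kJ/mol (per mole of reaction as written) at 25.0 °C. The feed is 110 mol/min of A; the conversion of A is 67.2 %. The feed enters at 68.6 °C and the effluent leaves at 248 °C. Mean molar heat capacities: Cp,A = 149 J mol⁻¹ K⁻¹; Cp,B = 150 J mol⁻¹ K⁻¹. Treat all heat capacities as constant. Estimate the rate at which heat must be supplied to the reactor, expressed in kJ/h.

Q_in = 295000 kJ/h

Extent of reaction ξ = 0.672 × 110 = 73.92 mol/min
Reaction term: ξ·ΔH°_rxn = 73.92 × 26.4 = 1951.5 kJ/min
Sensible, feed 68.6→25 °C: -714.6 kJ/min
Outlet flows (mol/min): A 36.08, B 73.92
Sensible, products 25→248 °C: 3671.5 kJ/min
Q = ΔH = 4908.3 kJ/min = 81.806 kW
Heat supplied = 294500 kJ/h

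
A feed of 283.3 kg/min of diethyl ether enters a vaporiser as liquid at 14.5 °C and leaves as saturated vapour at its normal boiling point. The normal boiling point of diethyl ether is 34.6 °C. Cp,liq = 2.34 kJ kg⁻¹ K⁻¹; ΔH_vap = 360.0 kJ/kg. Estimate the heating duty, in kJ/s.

liquid 14.5→34.6 °C: 47.034 kJ/kg
vaporisation at 34.6 °C: 360 kJ/kg
Δh = 47.034 + 360 = 407.03 kJ/kg
Q = ṁ·Δh = 283.3 kg/min × 407.03 kJ/kg = 115310 kJ/min
|Q| = 1921.9 kW

Q = 1920 kJ/s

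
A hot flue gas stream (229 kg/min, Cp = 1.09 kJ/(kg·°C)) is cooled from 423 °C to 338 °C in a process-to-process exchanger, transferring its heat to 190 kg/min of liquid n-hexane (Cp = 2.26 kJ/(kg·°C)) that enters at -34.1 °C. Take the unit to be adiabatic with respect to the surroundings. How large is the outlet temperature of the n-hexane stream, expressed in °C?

Heat released by hot stream: Q = 229 × 1.09 × (423 − 338) = 21217 kJ/min
Energy balance on cold side (adiabatic exchanger): Q = ṁ_c·Cp_c·(T_c,out − T_c,in)
T_c,out = -34.1 + 21217/(190 × 2.26) = 15.31 °C

T_c,out = 15.3 °C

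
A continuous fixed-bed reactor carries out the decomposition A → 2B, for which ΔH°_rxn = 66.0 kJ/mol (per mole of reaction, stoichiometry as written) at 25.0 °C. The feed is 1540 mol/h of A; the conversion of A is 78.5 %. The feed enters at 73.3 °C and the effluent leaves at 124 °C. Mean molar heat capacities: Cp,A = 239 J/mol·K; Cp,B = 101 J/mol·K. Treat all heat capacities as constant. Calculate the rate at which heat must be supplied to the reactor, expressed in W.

Extent of reaction ξ = 0.785 × 1540 = 1208.9 mol/h
Reaction term: ξ·ΔH°_rxn = 1208.9 × 66.0 = 79787 kJ/h
Sensible, feed 73.3→25 °C: -17777 kJ/h
Outlet flows (mol/h): A 331.1, B 2417.8
Sensible, products 25→124 °C: 32010 kJ/h
Q = ΔH = 94020 kJ/h = 26.117 kW
Heat supplied = 26117 W

Q_in = 26100 W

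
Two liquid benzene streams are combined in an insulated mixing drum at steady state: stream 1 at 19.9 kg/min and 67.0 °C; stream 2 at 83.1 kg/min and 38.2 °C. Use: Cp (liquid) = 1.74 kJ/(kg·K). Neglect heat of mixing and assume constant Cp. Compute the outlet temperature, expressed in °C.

No heat crosses the boundary, so H_out = H_in.
Σ ṁᵢCp,ᵢTᵢ = 19.9×1.74×67.0 + 83.1×1.74×38.2 = 7843.4
Σ ṁᵢCp,ᵢ = 19.9×1.74 + 83.1×1.74 = 179.22
T_out = 7843.4 / 179.22 = 43.764 °C

T_out = 43.8 °C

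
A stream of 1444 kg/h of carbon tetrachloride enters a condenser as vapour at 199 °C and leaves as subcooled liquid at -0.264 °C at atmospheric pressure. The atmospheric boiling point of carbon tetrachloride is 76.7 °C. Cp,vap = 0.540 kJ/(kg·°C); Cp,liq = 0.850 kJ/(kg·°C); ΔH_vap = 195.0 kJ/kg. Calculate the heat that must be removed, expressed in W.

vapour 199→76.7 °C: -66.042 kJ/kg
condensation at 76.7 °C: -195 kJ/kg
liquid 76.7→-0.264 °C: -65.419 kJ/kg
Δh = -66.042 + -195 + -65.419 = -326.46 kJ/kg
Q = ṁ·Δh = 1444 kg/h × -326.46 kJ/kg = -471410 kJ/h
|Q| = 130.95 kW = 130950 W

Q_c = 131000 W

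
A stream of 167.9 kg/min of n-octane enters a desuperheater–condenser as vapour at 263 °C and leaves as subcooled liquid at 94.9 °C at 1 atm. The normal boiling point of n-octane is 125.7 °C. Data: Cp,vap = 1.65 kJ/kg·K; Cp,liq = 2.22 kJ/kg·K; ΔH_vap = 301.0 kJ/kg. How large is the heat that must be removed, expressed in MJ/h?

Q_c = 6000 MJ/h

vapour 263→125.7 °C: -226.55 kJ/kg
condensation at 125.7 °C: -301 kJ/kg
liquid 125.7→94.9 °C: -68.376 kJ/kg
Δh = -226.55 + -301 + -68.376 = -595.92 kJ/kg
Q = ṁ·Δh = 167.9 kg/min × -595.92 kJ/kg = -100060 kJ/min
|Q| = 1667.6 kW = 6003.3 MJ/h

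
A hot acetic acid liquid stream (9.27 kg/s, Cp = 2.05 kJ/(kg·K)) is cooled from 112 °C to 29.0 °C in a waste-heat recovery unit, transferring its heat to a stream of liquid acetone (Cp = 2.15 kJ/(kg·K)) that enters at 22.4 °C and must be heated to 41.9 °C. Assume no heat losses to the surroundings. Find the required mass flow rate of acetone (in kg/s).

ṁ_c = 37.6 kg/s

Heat released by hot stream: Q = 9.27 × 2.05 × (112 − 29.0) = 1577.3 kJ/s
Energy balance on cold side (adiabatic exchanger): Q = ṁ_c·Cp_c·(T_c,out − T_c,in)
ṁ_c = 1577.3 / [2.15 × (41.9 − 22.4)] = 37.622 kg/s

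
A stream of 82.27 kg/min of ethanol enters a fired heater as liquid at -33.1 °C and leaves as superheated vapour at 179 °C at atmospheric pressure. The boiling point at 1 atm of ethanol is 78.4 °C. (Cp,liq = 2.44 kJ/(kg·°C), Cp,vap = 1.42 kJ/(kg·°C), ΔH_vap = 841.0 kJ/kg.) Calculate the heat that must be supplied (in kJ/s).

liquid -33.1→78.4 °C: 272.06 kJ/kg
vaporisation at 78.4 °C: 841 kJ/kg
vapour 78.4→179 °C: 142.85 kJ/kg
Δh = 272.06 + 841 + 142.85 = 1255.9 kJ/kg
Q = ṁ·Δh = 82.27 kg/min × 1255.9 kJ/kg = 103320 kJ/min
|Q| = 1722.1 kW

Q = 1720 kJ/s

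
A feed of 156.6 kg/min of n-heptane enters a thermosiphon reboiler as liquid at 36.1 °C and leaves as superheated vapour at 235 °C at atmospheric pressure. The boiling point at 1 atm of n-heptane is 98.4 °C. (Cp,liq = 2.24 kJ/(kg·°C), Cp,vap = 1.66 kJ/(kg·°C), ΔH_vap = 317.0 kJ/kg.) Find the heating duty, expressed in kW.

liquid 36.1→98.4 °C: 139.55 kJ/kg
vaporisation at 98.4 °C: 317 kJ/kg
vapour 98.4→235 °C: 226.76 kJ/kg
Δh = 139.55 + 317 + 226.76 = 683.31 kJ/kg
Q = ṁ·Δh = 156.6 kg/min × 683.31 kJ/kg = 107010 kJ/min
|Q| = 1783.4 kW

Q = 1780 kW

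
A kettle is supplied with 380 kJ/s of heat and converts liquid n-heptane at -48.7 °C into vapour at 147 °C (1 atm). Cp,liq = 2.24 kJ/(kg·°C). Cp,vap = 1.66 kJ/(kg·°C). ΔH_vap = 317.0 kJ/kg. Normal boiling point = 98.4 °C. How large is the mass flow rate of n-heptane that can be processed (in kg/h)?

Δh = 2.24×(98.4−-48.7) + 317.0 + 1.66×(147−98.4) = 727.18 kJ/kg
Q = 380 kJ/s = 380 kJ/s = 1.368e+06 kJ/h
ṁ = Q/Δh = 1.368e+06 / 727.18 = 1881.2 kg/h

ṁ = 1880 kg/h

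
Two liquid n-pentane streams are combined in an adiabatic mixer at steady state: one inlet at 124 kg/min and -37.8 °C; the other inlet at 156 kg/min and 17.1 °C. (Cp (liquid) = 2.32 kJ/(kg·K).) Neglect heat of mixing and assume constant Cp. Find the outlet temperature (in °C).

Energy balance with Q = 0: Σ ṁᵢCp,ᵢ(T_out − Tᵢ) = 0
Σ ṁᵢCp,ᵢTᵢ = 124×2.32×-37.8 + 156×2.32×17.1 = -4685.5
Σ ṁᵢCp,ᵢ = 124×2.32 + 156×2.32 = 649.6
T_out = -4685.5 / 649.6 = -7.2129 °C

T_out = -7.21 °C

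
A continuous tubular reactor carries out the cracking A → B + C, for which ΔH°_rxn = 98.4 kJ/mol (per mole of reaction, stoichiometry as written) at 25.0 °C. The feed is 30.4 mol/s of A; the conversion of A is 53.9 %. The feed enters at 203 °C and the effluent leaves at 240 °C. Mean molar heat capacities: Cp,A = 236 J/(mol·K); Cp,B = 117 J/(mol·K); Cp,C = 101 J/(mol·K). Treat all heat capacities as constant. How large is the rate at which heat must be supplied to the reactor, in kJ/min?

Q_in = 109000 kJ/min

Extent of reaction ξ = 0.539 × 30.4 = 16.386 mol/s
Reaction term: ξ·ΔH°_rxn = 16.386 × 98.4 = 1612.3 kJ/s
Sensible, feed 203→25 °C: -1277 kJ/s
Outlet flows (mol/s): A 14.014, B 16.386, C 16.386
Sensible, products 25→240 °C: 1479.1 kJ/s
Q = ΔH = 1814.4 kJ/s = 1814.4 kW
Heat supplied = 108860 kJ/min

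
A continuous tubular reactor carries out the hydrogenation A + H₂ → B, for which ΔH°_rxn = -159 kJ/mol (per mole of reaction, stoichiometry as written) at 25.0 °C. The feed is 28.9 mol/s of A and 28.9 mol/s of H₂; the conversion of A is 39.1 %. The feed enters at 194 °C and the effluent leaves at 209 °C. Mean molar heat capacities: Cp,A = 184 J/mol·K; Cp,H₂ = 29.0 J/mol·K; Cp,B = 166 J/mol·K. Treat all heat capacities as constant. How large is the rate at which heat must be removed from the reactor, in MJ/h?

Extent of reaction ξ = 0.391 × 28.9 = 11.3 mol/s
Reaction term: ξ·ΔH°_rxn = 11.3 × -159 = -1796.7 kJ/s
Sensible, feed 194→25 °C: -1040.3 kJ/s
Outlet flows (mol/s): A 17.6, H₂ 17.6, B 11.3
Sensible, products 25→209 °C: 1034.9 kJ/s
Q = ΔH = -1802.1 kJ/s = -1802.1 kW
Heat removed = 6487.5 MJ/h

Q_out = 6490 MJ/h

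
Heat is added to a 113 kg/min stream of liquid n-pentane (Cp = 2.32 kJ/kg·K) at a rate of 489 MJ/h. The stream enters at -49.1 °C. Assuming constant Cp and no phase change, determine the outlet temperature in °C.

T_out = -18.0 °C

Q = 489 MJ/h = 8150 kJ/min
ΔT = Q/(ṁ·Cp) = 8150/(113×2.32) = 31.088 K
T_out = -49.1 + 31.088 = -18.012 °C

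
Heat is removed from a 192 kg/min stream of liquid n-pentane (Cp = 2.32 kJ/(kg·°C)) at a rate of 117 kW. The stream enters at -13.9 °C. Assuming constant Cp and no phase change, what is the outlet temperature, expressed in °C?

T_out = -29.7 °C

Q = 117 kW = 7020 kJ/min
ΔT = Q/(ṁ·Cp) = 7020/(192×2.32) = 15.76 K
T_out = -13.9 − 15.76 = -29.66 °C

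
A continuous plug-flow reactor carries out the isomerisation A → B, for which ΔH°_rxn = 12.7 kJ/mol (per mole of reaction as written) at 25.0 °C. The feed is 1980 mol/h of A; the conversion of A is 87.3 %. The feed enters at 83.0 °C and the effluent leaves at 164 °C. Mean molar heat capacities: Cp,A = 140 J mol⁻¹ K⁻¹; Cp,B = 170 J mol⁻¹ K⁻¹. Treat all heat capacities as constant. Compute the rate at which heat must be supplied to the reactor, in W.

Q_in = 14300 W

Extent of reaction ξ = 0.873 × 1980 = 1728.5 mol/h
Reaction term: ξ·ΔH°_rxn = 1728.5 × 12.7 = 21952 kJ/h
Sensible, feed 83.0→25 °C: -16078 kJ/h
Outlet flows (mol/h): A 251.46, B 1728.5
Sensible, products 25→164 °C: 45739 kJ/h
Q = ΔH = 51614 kJ/h = 14.337 kW
Heat supplied = 14337 W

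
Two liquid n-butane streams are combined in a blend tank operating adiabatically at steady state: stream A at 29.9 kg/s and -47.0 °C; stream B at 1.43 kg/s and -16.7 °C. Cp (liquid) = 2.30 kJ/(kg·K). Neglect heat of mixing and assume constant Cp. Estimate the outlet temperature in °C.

T_out = -45.6 °C

No heat crosses the boundary, so H_out = H_in.
T_out = Σ ṁᵢCp,ᵢTᵢ / Σ ṁᵢCp,ᵢ
      = -3287.1 / 72.059 = -45.617 °C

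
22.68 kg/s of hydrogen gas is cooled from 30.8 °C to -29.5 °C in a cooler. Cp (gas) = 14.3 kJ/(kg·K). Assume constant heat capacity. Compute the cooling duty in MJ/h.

Q_c = 70400 MJ/h

Q = ṁ·Cp·ΔT = 22.68 × 14.3 × (-29.5 − 30.8) = -19557 kJ/s
Cooling duty = 70404 MJ/h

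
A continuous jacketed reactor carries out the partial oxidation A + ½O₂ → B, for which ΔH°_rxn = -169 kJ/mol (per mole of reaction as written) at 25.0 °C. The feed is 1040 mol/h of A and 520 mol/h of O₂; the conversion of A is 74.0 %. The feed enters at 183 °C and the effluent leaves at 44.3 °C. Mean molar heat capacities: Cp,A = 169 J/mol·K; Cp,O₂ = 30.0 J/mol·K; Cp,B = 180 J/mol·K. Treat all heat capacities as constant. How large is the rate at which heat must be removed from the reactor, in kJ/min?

Extent of reaction ξ = 0.740 × 1040 = 769.6 mol/h
Reaction term: ξ·ΔH°_rxn = 769.6 × -169 = -130060 kJ/h
Sensible, feed 183→25 °C: -30235 kJ/h
Outlet flows (mol/h): A 270.4, O₂ 135.2, B 769.6
Sensible, products 25→44.3 °C: 3633.8 kJ/h
Q = ΔH = -156660 kJ/h = -43.518 kW
Heat removed = 2611.1 kJ/min

Q_out = 2610 kJ/min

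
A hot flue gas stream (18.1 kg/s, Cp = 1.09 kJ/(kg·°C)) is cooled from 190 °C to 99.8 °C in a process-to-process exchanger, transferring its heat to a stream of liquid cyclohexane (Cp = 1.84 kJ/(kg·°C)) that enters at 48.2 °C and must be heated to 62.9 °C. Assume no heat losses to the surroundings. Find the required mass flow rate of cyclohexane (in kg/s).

Heat released by hot stream: Q = 18.1 × 1.09 × (190 − 99.8) = 1779.6 kJ/s
Energy balance on cold side (adiabatic exchanger): Q = ṁ_c·Cp_c·(T_c,out − T_c,in)
ṁ_c = 1779.6 / [1.84 × (62.9 − 48.2)] = 65.793 kg/s

ṁ_c = 65.8 kg/s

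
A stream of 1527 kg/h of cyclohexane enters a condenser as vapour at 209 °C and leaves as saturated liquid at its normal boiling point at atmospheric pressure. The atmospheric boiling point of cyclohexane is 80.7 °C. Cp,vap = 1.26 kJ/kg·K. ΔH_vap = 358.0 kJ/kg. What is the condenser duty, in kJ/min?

Q_c = 13200 kJ/min

vapour 209→80.7 °C: -161.66 kJ/kg
condensation at 80.7 °C: -358 kJ/kg
Δh = -161.66 + -358 = -519.66 kJ/kg
Q = ṁ·Δh = 1527 kg/h × -519.66 kJ/kg = -793520 kJ/h
|Q| = 220.42 kW = 13225 kJ/min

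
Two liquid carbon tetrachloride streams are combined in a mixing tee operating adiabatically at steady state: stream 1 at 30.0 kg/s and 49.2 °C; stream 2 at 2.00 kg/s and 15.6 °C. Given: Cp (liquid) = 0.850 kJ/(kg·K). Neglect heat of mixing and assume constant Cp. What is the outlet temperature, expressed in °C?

T_out = 47.1 °C

No heat crosses the boundary, so H_out = H_in.
T_out = Σ ṁᵢCp,ᵢTᵢ / Σ ṁᵢCp,ᵢ
      = 1281.1 / 27.2 = 47.1 °C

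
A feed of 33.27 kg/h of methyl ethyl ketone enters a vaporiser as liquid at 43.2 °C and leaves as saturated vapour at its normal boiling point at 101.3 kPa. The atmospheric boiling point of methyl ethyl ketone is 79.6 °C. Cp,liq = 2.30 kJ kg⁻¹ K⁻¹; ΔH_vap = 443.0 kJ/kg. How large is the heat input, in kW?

Q = 4.87 kW

liquid 43.2→79.6 °C: 83.72 kJ/kg
vaporisation at 79.6 °C: 443 kJ/kg
Δh = 83.72 + 443 = 526.72 kJ/kg
Q = ṁ·Δh = 33.27 kg/h × 526.72 kJ/kg = 17524 kJ/h
|Q| = 4.8678 kW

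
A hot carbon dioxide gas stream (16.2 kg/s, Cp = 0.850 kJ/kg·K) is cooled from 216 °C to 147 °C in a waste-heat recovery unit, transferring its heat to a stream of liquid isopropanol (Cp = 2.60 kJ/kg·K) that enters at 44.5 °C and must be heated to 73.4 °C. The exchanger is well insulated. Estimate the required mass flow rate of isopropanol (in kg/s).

ṁ_c = 12.6 kg/s

Heat released by hot stream: Q = 16.2 × 0.850 × (216 − 147) = 950.13 kJ/s
Energy balance on cold side (adiabatic exchanger): Q = ṁ_c·Cp_c·(T_c,out − T_c,in)
ṁ_c = 950.13 / [2.60 × (73.4 − 44.5)] = 12.645 kg/s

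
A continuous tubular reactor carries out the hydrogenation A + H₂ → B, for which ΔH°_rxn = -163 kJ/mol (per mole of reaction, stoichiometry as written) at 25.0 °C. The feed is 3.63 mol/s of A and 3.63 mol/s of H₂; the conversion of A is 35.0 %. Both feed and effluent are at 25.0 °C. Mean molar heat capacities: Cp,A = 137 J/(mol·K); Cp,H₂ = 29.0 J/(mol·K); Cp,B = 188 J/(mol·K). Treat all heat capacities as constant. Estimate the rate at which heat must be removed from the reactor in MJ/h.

Extent of reaction ξ = 0.350 × 3.63 = 1.2705 mol/s
Reaction term: ξ·ΔH°_rxn = 1.2705 × -163 = -207.09 kJ/s
Q = ΔH = -207.09 kJ/s = -207.09 kW
Heat removed = 745.53 MJ/h

Q_out = 746 MJ/h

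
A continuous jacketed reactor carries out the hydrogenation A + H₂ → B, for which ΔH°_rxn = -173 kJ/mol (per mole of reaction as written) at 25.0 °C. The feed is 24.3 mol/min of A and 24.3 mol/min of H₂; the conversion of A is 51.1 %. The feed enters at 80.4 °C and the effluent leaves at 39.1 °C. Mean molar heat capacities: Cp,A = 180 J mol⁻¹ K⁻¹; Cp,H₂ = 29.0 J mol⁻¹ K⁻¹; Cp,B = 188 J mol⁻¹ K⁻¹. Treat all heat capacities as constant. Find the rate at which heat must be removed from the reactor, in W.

Extent of reaction ξ = 0.511 × 24.3 = 12.417 mol/min
Reaction term: ξ·ΔH°_rxn = 12.417 × -173 = -2148.2 kJ/min
Sensible, feed 80.4→25 °C: -281.36 kJ/min
Outlet flows (mol/min): A 11.883, H₂ 11.883, B 12.417
Sensible, products 25→39.1 °C: 67.933 kJ/min
Q = ΔH = -2361.6 kJ/min = -39.36 kW
Heat removed = 39360 W

Q_out = 39400 W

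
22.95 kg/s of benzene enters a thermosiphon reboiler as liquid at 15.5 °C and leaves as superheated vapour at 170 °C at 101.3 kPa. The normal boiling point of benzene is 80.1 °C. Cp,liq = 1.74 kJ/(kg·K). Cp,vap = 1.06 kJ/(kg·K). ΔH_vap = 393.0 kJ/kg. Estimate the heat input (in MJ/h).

liquid 15.5→80.1 °C: 112.4 kJ/kg
vaporisation at 80.1 °C: 393 kJ/kg
vapour 80.1→170 °C: 95.294 kJ/kg
Δh = 112.4 + 393 + 95.294 = 600.7 kJ/kg
Q = ṁ·Δh = 22.95 kg/s × 600.7 kJ/kg = 13786 kJ/s
|Q| = 13786 kW = 49630 MJ/h

Q = 49600 MJ/h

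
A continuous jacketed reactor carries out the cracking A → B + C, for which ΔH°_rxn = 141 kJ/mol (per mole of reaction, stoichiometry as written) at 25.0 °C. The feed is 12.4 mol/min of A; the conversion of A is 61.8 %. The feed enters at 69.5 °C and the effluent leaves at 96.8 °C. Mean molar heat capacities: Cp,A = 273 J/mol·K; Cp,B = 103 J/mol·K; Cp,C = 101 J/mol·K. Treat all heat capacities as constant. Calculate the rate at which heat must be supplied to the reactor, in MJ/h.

Extent of reaction ξ = 0.618 × 12.4 = 7.6632 mol/min
Reaction term: ξ·ΔH°_rxn = 7.6632 × 141 = 1080.5 kJ/min
Sensible, feed 69.5→25 °C: -150.64 kJ/min
Outlet flows (mol/min): A 4.7368, B 7.6632, C 7.6632
Sensible, products 25→96.8 °C: 205.09 kJ/min
Q = ΔH = 1135 kJ/min = 18.916 kW
Heat supplied = 68.098 MJ/h

Q_in = 68.1 MJ/h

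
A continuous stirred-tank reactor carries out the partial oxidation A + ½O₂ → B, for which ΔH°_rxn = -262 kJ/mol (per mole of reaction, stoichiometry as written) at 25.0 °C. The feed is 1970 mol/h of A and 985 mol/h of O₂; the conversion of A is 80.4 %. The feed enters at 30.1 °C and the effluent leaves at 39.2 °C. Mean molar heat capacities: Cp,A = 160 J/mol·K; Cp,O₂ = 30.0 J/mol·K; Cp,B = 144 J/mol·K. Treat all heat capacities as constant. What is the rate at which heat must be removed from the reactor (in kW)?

Extent of reaction ξ = 0.804 × 1970 = 1583.9 mol/h
Reaction term: ξ·ΔH°_rxn = 1583.9 × -262 = -414980 kJ/h
Sensible, feed 30.1→25 °C: -1758.2 kJ/h
Outlet flows (mol/h): A 386.12, O₂ 193.06, B 1583.9
Sensible, products 25→39.2 °C: 4198.2 kJ/h
Q = ΔH = -412540 kJ/h = -114.59 kW
Heat removed = 114.59 kW

Q_out = 115 kW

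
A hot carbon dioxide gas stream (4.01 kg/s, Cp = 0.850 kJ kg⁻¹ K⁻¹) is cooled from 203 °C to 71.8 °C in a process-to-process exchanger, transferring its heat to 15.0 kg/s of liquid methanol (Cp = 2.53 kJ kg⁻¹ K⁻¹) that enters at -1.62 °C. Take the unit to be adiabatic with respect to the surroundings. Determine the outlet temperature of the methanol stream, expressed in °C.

Heat released by hot stream: Q = 4.01 × 0.850 × (203 − 71.8) = 447.2 kJ/s
Energy balance on cold side (adiabatic exchanger): Q = ṁ_c·Cp_c·(T_c,out − T_c,in)
T_c,out = -1.62 + 447.2/(15.0 × 2.53) = 10.164 °C

T_c,out = 10.2 °C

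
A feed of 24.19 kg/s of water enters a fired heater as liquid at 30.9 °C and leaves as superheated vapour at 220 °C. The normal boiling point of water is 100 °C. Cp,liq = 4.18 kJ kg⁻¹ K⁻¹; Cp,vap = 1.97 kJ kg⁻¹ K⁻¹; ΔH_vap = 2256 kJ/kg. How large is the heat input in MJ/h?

liquid 30.9→100 °C: 288.84 kJ/kg
vaporisation at 100 °C: 2256 kJ/kg
vapour 100→220 °C: 236.4 kJ/kg
Δh = 288.84 + 2256 + 236.4 = 2781.2 kJ/kg
Q = ṁ·Δh = 24.19 kg/s × 2781.2 kJ/kg = 67278 kJ/s
|Q| = 67278 kW = 242200 MJ/h

Q = 242000 MJ/h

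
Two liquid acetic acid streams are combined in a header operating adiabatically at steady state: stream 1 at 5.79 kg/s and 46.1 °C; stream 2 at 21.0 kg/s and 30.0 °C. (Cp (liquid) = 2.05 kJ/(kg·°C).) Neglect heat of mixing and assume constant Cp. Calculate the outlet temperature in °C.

T_out = 33.5 °C

No heat crosses the boundary, so H_out = H_in.
T_out = Σ ṁᵢCp,ᵢTᵢ / Σ ṁᵢCp,ᵢ
      = 1838.7 / 54.919 = 33.48 °C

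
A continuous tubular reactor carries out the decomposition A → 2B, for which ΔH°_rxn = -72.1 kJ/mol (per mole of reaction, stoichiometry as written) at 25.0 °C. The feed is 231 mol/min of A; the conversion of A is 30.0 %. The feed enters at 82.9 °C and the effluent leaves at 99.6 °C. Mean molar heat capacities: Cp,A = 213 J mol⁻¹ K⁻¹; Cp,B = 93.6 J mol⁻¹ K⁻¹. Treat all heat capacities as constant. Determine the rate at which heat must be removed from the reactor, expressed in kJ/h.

Extent of reaction ξ = 0.300 × 231 = 69.3 mol/min
Reaction term: ξ·ΔH°_rxn = 69.3 × -72.1 = -4996.5 kJ/min
Sensible, feed 82.9→25 °C: -2848.9 kJ/min
Outlet flows (mol/min): A 161.7, B 138.6
Sensible, products 25→99.6 °C: 3537.2 kJ/min
Q = ΔH = -4308.2 kJ/min = -71.804 kW
Heat removed = 258490 kJ/h

Q_out = 258000 kJ/h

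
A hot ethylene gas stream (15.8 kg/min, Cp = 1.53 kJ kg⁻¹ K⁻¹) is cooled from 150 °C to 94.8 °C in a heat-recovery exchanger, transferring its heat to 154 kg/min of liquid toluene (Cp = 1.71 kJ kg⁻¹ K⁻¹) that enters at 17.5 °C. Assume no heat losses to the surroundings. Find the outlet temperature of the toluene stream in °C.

Heat released by hot stream: Q = 15.8 × 1.53 × (150 − 94.8) = 1334.4 kJ/min
Energy balance on cold side (adiabatic exchanger): Q = ṁ_c·Cp_c·(T_c,out − T_c,in)
T_c,out = 17.5 + 1334.4/(154 × 1.71) = 22.567 °C

T_c,out = 22.6 °C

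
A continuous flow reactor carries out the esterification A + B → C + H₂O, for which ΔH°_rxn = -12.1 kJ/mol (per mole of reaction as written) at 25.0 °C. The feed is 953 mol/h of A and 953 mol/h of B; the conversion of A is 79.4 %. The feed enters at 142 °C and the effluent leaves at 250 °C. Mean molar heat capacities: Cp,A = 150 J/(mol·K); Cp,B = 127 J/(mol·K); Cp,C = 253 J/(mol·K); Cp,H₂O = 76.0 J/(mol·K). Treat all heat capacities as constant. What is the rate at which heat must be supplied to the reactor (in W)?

Extent of reaction ξ = 0.794 × 953 = 756.68 mol/h
Reaction term: ξ·ΔH°_rxn = 756.68 × -12.1 = -9155.9 kJ/h
Sensible, feed 142→25 °C: -30886 kJ/h
Outlet flows (mol/h): A 196.32, B 196.32, C 756.68, H₂O 756.68
Sensible, products 25→250 °C: 68249 kJ/h
Q = ΔH = 28207 kJ/h = 7.8354 kW
Heat supplied = 7835.4 W

Q_in = 7840 W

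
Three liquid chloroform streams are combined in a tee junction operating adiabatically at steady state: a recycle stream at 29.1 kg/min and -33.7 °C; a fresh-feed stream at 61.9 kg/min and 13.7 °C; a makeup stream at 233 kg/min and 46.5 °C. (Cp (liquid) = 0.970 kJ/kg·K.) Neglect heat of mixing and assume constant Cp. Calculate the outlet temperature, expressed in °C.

Energy balance with Q = 0: Σ ṁᵢCp,ᵢ(T_out − Tᵢ) = 0
Σ ṁᵢCp,ᵢTᵢ = 29.1×0.970×-33.7 + 61.9×0.970×13.7 + 233×0.970×46.5 = 10381
Σ ṁᵢCp,ᵢ = 29.1×0.970 + 61.9×0.970 + 233×0.970 = 314.28
T_out = 10381 / 314.28 = 33.03 °C

T_out = 33.0 °C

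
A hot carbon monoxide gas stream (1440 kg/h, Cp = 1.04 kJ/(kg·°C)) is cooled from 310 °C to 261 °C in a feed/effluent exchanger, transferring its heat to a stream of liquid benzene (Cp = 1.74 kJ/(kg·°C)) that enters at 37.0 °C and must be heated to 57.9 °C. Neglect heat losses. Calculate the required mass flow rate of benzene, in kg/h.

Heat released by hot stream: Q = 1440 × 1.04 × (310 − 261) = 73382 kJ/h
Energy balance on cold side (adiabatic exchanger): Q = ṁ_c·Cp_c·(T_c,out − T_c,in)
ṁ_c = 73382 / [1.74 × (57.9 − 37.0)] = 2017.9 kg/h

ṁ_c = 2020 kg/h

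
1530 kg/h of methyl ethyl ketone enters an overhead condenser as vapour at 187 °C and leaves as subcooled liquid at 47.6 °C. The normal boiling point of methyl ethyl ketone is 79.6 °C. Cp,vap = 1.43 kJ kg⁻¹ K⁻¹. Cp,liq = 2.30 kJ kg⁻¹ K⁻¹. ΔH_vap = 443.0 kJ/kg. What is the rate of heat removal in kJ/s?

vapour 187→79.6 °C: -153.58 kJ/kg
condensation at 79.6 °C: -443 kJ/kg
liquid 79.6→47.6 °C: -73.6 kJ/kg
Δh = -153.58 + -443 + -73.6 = -670.18 kJ/kg
Q = ṁ·Δh = 1530 kg/h × -670.18 kJ/kg = -1.0254e+06 kJ/h
|Q| = 284.83 kW

Q_c = 285 kJ/s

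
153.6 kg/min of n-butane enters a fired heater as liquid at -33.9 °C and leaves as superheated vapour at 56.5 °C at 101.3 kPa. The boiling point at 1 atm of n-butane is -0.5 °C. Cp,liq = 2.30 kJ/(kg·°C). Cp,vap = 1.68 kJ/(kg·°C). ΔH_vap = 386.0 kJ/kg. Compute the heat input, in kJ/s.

liquid -33.9→-0.5 °C: 76.82 kJ/kg
vaporisation at -0.5 °C: 386 kJ/kg
vapour -0.5→56.5 °C: 95.76 kJ/kg
Δh = 76.82 + 386 + 95.76 = 558.58 kJ/kg
Q = ṁ·Δh = 153.6 kg/min × 558.58 kJ/kg = 85798 kJ/min
|Q| = 1430 kW

Q = 1430 kJ/s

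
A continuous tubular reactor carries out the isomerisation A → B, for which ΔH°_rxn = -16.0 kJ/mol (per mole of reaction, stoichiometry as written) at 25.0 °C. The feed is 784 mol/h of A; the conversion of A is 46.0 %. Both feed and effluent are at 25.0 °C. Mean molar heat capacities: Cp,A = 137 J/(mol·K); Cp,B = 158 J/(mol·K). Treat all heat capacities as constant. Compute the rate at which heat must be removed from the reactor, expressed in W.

Q_out = 1600 W

Extent of reaction ξ = 0.460 × 784 = 360.64 mol/h
Reaction term: ξ·ΔH°_rxn = 360.64 × -16.0 = -5770.2 kJ/h
Q = ΔH = -5770.2 kJ/h = -1.6028 kW
Heat removed = 1602.8 W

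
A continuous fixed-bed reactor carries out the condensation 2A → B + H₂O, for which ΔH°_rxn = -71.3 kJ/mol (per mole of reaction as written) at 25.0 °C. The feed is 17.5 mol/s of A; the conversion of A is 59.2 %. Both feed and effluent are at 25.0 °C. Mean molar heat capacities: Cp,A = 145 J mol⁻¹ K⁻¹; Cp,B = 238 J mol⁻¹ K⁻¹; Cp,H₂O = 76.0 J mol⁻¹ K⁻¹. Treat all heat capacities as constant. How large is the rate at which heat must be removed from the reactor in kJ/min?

Extent of reaction ξ = 0.592 × 17.5 / 2 = 5.18 mol/s
Reaction term: ξ·ΔH°_rxn = 5.18 × -71.3 = -369.33 kJ/s
Q = ΔH = -369.33 kJ/s = -369.33 kW
Heat removed = 22160 kJ/min

Q_out = 22200 kJ/min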